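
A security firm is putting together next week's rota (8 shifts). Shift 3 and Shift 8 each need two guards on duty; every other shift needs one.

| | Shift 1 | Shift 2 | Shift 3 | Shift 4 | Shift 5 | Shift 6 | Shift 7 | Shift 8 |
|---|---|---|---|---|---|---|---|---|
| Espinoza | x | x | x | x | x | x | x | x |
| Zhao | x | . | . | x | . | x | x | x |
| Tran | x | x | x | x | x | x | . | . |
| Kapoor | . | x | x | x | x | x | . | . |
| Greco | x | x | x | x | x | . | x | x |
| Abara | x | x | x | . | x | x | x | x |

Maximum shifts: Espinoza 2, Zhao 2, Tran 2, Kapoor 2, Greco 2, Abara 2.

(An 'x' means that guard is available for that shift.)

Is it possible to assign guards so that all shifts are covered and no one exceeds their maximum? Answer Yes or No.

Yes

One valid schedule: Shift 1→Espinoza, Shift 2→Tran, Shift 3→Kapoor+Greco, Shift 4→Zhao, Shift 5→Tran, Shift 6→Zhao, Shift 7→Espinoza, Shift 8→Greco+Abara.
Loads: Espinoza 2/2, Zhao 2/2, Tran 2/2, Kapoor 1/2, Greco 2/2, Abara 1/2 — all within limits.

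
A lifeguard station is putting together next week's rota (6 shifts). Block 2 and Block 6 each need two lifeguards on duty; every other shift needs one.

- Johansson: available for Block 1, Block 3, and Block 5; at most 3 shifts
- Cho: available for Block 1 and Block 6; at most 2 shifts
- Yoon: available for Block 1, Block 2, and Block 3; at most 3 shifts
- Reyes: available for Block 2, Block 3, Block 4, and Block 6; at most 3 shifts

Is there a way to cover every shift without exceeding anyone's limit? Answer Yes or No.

Block 2 can only be covered by Yoon and Reyes, so that assignment is forced.
Block 4 can only be covered by Reyes, so that assignment is forced.
Block 5 can only be covered by Johansson, so that assignment is forced.
One valid schedule: Block 1→Johansson, Block 2→Yoon+Reyes, Block 3→Johansson, Block 4→Reyes, Block 5→Johansson, Block 6→Cho+Reyes.
Loads: Johansson 3/3, Cho 1/2, Yoon 1/3, Reyes 3/3 — all within limits.

Yes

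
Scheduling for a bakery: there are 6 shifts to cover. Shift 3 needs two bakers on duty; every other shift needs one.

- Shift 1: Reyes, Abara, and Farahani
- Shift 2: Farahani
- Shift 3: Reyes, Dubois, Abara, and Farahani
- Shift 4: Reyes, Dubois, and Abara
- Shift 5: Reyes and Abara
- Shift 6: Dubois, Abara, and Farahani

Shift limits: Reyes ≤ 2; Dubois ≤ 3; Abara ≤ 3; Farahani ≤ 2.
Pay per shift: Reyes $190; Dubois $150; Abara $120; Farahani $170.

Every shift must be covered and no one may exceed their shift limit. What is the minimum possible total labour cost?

$980

Shift 2 can only be covered by Farahani, so that assignment is forced.
Picking the cheapest available baker for each shift independently would cost $920, but that ignores the shift limits.
An optimal schedule: Shift 1→Abara, Shift 2→Farahani, Shift 3→Abara+Dubois, Shift 4→Dubois, Shift 5→Abara, Shift 6→Dubois.
Total: 120 + 170 + 120 + 150 + 150 + 120 + 150 = $980.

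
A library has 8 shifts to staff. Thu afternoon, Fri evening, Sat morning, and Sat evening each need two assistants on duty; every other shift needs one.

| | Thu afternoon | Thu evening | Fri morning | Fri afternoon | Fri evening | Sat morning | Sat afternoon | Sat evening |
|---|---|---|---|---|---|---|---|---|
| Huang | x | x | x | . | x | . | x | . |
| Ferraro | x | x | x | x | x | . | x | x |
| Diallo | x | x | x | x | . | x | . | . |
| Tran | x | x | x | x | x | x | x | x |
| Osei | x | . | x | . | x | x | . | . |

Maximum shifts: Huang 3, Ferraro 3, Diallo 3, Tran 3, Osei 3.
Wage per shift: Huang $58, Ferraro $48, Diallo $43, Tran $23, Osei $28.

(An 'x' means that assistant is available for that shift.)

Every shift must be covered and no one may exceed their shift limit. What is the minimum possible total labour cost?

$426

Sat evening can only be covered by Ferraro and Tran, so that assignment is forced.
Picking the cheapest available assistant for each shift independently would cost $316, but that ignores the shift limits.
An optimal schedule: Thu afternoon→Osei+Diallo, Thu evening→Diallo, Fri morning→Diallo, Fri afternoon→Tran, Fri evening→Osei+Ferraro, Sat morning→Tran+Osei, Sat afternoon→Ferraro, Sat evening→Tran+Ferraro.
Total: 28 + 43 + 43 + 43 + 23 + 28 + 48 + 23 + 28 + 48 + 23 + 48 = $426.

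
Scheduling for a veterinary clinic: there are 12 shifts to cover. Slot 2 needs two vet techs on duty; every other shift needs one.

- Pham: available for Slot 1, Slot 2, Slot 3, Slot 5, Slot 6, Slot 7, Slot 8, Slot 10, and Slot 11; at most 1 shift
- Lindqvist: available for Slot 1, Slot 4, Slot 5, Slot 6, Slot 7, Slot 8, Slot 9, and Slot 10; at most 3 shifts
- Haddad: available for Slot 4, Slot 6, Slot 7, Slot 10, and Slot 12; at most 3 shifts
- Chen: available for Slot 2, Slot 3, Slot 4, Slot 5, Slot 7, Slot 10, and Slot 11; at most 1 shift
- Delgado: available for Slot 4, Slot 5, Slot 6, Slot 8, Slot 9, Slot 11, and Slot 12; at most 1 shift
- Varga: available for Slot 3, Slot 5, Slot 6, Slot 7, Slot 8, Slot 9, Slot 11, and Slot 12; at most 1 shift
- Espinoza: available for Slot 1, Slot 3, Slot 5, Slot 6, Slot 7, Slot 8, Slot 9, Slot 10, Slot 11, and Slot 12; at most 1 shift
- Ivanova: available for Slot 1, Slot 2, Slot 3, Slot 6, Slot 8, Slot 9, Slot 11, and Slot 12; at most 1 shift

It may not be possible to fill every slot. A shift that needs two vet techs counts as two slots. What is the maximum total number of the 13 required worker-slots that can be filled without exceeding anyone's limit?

Total capacity across all vet techs is 1+3+3+1+1+1+1+1 = 12, and 13 slots are needed, so at most 12 can be filled.
An assignment achieving 12: Slot 1→Lindqvist, Slot 2→Pham+Chen, Slot 3→Varga, Slot 4→Lindqvist, Slot 5→Delgado, Slot 7→Haddad, Slot 8→Espinoza, Slot 9→Lindqvist, Slot 10→Haddad, Slot 11→Ivanova, Slot 12→Haddad.
Loads: Pham 1/1, Lindqvist 3/3, Haddad 3/3, Chen 1/1, Delgado 1/1, Varga 1/1, Espinoza 1/1, Ivanova 1/1.

12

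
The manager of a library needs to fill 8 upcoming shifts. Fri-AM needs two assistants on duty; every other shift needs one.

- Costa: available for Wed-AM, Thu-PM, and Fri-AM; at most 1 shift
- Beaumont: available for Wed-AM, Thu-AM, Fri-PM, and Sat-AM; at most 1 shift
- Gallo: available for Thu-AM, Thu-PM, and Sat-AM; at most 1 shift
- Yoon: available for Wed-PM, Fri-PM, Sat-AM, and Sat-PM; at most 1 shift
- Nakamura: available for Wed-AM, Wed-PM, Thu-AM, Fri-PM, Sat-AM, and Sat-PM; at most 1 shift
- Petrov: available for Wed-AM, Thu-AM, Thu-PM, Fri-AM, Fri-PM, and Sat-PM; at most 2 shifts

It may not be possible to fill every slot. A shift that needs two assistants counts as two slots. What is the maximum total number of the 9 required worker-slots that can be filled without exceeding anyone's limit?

7

Total capacity across all assistants is 1+1+1+1+1+2 = 7, and 9 slots are needed, so at most 7 can be filled.
An assignment achieving 7: Wed-AM→Beaumont, Wed-PM→Yoon, Thu-AM→Petrov, Thu-PM→Gallo, Fri-AM→Costa+Petrov, Sat-PM→Nakamura.
Loads: Costa 1/1, Beaumont 1/1, Gallo 1/1, Yoon 1/1, Nakamura 1/1, Petrov 2/2.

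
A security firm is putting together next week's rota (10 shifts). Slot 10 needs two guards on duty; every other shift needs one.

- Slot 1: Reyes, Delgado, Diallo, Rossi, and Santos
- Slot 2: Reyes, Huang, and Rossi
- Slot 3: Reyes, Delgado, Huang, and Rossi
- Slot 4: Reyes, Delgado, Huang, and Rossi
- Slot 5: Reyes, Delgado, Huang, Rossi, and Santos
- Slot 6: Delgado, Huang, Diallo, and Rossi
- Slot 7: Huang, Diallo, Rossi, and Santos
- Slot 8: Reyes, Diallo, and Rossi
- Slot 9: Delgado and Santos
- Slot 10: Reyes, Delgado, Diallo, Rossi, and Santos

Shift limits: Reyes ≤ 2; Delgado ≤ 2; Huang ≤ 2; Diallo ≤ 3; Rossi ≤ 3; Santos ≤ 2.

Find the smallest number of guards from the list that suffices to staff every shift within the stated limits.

5

11 slots to fill and no one can take more than 3, so at least ⌈11/3⌉ = 4 guards are needed.
Any 4 guards together have capacity at most 3+3+2+2 = 10 < 11 slots, so 4 can never suffice.
Reyes, Delgado, Huang, Diallo, and Rossi alone can cover everything: Slot 1→Delgado, Slot 2→Reyes, Slot 3→Huang, Slot 4→Rossi, Slot 5→Rossi, Slot 6→Diallo, Slot 7→Huang, Slot 8→Reyes, Slot 9→Delgado, Slot 10→Diallo+Rossi.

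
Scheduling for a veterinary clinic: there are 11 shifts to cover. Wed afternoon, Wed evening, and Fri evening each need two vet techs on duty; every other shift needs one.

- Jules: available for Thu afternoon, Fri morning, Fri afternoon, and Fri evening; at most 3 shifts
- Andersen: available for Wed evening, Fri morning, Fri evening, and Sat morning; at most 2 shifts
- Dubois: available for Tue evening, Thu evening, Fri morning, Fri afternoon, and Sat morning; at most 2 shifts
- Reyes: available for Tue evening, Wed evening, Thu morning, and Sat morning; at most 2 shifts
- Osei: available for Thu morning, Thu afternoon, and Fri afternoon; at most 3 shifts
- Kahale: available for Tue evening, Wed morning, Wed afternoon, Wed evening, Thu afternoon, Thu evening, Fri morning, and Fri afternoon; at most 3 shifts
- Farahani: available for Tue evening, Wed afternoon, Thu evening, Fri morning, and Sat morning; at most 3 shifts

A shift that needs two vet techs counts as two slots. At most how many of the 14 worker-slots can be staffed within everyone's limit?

14

Total capacity across all vet techs is 3+2+2+2+3+3+3 = 18, and 14 slots are needed, so at most 14 can be filled.
An assignment achieving 14: Tue evening→Dubois, Wed morning→Kahale, Wed afternoon→Kahale+Farahani, Wed evening→Andersen+Reyes, Thu morning→Reyes, Thu afternoon→Jules, Thu evening→Dubois, Fri morning→Kahale, Fri afternoon→Jules, Fri evening→Jules+Andersen, Sat morning→Farahani.
Loads: Jules 3/3, Andersen 2/2, Dubois 2/2, Reyes 2/2, Osei 0/3, Kahale 3/3, Farahani 2/3.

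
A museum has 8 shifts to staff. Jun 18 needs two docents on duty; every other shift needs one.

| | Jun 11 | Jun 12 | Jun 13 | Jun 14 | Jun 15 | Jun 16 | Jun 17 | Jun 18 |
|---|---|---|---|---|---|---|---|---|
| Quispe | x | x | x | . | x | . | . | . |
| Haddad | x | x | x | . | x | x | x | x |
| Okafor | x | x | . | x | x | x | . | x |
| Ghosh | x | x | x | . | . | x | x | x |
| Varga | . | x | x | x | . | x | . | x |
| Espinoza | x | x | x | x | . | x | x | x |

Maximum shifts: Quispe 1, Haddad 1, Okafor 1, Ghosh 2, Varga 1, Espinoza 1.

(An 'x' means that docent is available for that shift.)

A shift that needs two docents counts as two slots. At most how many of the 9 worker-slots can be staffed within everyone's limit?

7

Total capacity across all docents is 1+1+1+2+1+1 = 7, and 9 slots are needed, so at most 7 can be filled.
An assignment achieving 7: Jun 11→Ghosh, Jun 13→Ghosh, Jun 14→Okafor, Jun 15→Quispe, Jun 16→Varga, Jun 17→Haddad, Jun 18→Espinoza.
Loads: Quispe 1/1, Haddad 1/1, Okafor 1/1, Ghosh 2/2, Varga 1/1, Espinoza 1/1.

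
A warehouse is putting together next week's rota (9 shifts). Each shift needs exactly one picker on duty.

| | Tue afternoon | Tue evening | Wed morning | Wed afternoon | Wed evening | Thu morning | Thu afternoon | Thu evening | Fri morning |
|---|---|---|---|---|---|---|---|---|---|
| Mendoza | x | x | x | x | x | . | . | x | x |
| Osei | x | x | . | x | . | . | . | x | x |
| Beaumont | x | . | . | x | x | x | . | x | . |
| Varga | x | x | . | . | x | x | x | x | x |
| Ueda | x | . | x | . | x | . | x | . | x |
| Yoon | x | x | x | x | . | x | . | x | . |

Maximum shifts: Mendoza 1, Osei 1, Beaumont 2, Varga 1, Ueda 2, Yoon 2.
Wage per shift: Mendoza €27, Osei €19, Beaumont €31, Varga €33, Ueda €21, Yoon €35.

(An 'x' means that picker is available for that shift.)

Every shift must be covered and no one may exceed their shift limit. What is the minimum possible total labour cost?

€253

Picking the cheapest available picker for each shift independently would cost €189, but that ignores the shift limits.
An optimal schedule: Tue afternoon→Yoon, Tue evening→Osei, Wed morning→Mendoza, Wed afternoon→Beaumont, Wed evening→Ueda, Thu morning→Beaumont, Thu afternoon→Varga, Thu evening→Yoon, Fri morning→Ueda.
Total: 35 + 19 + 27 + 31 + 21 + 31 + 33 + 35 + 21 = €253.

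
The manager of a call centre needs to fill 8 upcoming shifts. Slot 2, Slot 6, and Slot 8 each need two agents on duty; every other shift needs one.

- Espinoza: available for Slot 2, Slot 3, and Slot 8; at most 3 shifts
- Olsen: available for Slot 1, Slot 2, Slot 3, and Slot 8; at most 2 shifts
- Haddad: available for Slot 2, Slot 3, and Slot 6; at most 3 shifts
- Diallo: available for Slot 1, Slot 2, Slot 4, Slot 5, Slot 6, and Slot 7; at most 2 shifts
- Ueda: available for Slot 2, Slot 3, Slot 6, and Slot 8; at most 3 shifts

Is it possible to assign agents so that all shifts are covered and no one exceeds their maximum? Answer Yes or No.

No

Total capacity is 13 and 11 slots are needed, so capacity alone doesn't rule it out.
Shifts {Slot 4, Slot 5, Slot 7} need 3 worker-slots in total, but the agents available for any of those shifts (Diallo) can supply at most 2 among them. So no valid schedule exists.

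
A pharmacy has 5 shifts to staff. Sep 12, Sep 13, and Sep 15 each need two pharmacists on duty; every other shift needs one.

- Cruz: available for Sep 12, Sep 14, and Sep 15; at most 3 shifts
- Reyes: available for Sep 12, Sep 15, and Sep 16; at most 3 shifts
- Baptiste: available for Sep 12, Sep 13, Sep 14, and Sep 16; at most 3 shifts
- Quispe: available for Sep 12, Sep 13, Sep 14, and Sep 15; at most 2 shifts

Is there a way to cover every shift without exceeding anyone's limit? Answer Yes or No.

Sep 13 can only be covered by Baptiste and Quispe, so that assignment is forced.
One valid schedule: Sep 12→Cruz+Reyes, Sep 13→Baptiste+Quispe, Sep 14→Cruz, Sep 15→Cruz+Reyes, Sep 16→Reyes.
Loads: Cruz 3/3, Reyes 3/3, Baptiste 1/3, Quispe 1/2 — all within limits.

Yes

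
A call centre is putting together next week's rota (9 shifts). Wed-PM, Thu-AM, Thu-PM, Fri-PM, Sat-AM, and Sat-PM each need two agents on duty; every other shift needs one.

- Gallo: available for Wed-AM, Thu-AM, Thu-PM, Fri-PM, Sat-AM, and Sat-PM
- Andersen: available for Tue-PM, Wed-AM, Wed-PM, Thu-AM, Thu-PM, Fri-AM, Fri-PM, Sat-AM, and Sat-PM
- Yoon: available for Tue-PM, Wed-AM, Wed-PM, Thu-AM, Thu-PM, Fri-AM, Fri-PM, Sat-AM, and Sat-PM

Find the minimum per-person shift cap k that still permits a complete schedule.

With 3 agents and 15 worker-slots to fill, someone must work at least ⌈15/3⌉ = 5 shifts, so k ≥ 5.
k = 5 works: Tue-PM→Andersen, Wed-AM→Gallo, Wed-PM→Andersen+Yoon, Thu-AM→Gallo+Andersen, Thu-PM→Gallo+Yoon, Fri-AM→Andersen, Fri-PM→Gallo+Yoon, Sat-AM→Gallo+Yoon, Sat-PM→Andersen+Yoon.
Loads: Gallo 5, Andersen 5, Yoon 5 — all ≤ 5.

5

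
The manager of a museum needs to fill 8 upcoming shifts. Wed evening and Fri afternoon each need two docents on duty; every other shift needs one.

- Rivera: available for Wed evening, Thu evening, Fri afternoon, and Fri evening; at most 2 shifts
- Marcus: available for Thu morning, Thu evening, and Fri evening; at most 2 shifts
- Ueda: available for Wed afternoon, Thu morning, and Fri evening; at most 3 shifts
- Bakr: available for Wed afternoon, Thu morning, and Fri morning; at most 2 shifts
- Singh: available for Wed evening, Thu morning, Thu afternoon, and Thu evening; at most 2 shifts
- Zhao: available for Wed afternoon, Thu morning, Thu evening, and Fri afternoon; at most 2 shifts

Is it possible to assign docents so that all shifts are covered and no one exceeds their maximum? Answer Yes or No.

Wed evening can only be covered by Rivera and Singh, so that assignment is forced.
Thu afternoon can only be covered by Singh, so that assignment is forced.
Fri morning can only be covered by Bakr, so that assignment is forced.
One valid schedule: Wed afternoon→Ueda, Wed evening→Rivera+Singh, Thu morning→Ueda, Thu afternoon→Singh, Thu evening→Marcus, Fri morning→Bakr, Fri afternoon→Rivera+Zhao, Fri evening→Marcus.
Loads: Rivera 2/2, Marcus 2/2, Ueda 2/3, Bakr 1/2, Singh 2/2, Zhao 1/2 — all within limits.

Yes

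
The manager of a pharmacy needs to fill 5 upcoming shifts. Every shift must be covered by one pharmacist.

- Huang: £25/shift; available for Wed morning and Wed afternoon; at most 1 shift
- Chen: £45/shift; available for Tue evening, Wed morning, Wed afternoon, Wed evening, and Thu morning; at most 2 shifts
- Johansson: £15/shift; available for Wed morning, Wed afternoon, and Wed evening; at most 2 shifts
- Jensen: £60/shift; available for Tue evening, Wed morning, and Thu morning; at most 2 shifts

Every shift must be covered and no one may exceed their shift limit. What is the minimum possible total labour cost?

£145

Picking the cheapest available pharmacist for each shift independently would cost £135, but that ignores the shift limits.
An optimal schedule: Tue evening→Chen, Wed morning→Huang, Wed afternoon→Johansson, Wed evening→Johansson, Thu morning→Chen.
Total: 45 + 25 + 15 + 15 + 45 = £145.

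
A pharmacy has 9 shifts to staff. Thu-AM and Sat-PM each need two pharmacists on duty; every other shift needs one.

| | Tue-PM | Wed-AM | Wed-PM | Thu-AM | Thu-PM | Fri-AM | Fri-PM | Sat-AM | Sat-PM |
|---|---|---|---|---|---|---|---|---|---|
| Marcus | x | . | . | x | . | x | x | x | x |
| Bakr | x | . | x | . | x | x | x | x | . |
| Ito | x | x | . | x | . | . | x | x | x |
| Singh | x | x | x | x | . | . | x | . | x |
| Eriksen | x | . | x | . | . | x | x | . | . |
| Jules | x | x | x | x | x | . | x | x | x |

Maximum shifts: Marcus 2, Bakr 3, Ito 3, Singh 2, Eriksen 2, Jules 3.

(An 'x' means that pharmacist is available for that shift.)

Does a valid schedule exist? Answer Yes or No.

One valid schedule: Tue-PM→Bakr, Wed-AM→Ito, Wed-PM→Bakr, Thu-AM→Ito+Singh, Thu-PM→Bakr, Fri-AM→Marcus, Fri-PM→Ito, Sat-AM→Marcus, Sat-PM→Singh+Jules.
Loads: Marcus 2/2, Bakr 3/3, Ito 3/3, Singh 2/2, Eriksen 0/2, Jules 1/3 — all within limits.

Yes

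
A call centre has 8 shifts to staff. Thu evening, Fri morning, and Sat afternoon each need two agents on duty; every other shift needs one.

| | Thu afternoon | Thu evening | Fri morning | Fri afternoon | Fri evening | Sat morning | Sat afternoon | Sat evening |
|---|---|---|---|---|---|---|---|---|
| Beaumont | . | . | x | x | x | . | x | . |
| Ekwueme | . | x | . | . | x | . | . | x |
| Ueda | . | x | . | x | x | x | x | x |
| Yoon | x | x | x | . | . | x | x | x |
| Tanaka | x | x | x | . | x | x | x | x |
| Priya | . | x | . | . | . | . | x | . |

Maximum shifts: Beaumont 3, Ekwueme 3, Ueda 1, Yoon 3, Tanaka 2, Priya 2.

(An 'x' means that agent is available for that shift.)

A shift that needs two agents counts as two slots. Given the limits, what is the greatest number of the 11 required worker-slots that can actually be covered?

11

Total capacity across all agents is 3+3+1+3+2+2 = 14, and 11 slots are needed, so at most 11 can be filled.
An assignment achieving 11: Thu afternoon→Yoon, Thu evening→Ekwueme+Yoon, Fri morning→Beaumont+Yoon, Fri afternoon→Beaumont, Fri evening→Beaumont, Sat morning→Ueda, Sat afternoon→Tanaka+Priya, Sat evening→Ekwueme.
Loads: Beaumont 3/3, Ekwueme 2/3, Ueda 1/1, Yoon 3/3, Tanaka 1/2, Priya 1/2.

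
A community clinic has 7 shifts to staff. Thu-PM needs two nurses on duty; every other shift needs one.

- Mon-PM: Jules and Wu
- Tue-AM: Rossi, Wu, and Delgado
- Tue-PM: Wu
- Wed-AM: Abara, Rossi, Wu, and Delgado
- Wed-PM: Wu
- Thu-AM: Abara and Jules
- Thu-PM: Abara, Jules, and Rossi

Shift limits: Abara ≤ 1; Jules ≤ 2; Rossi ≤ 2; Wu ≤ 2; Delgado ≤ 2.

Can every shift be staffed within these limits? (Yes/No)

Tue-PM can only be covered by Wu, so that assignment is forced.
Wed-PM can only be covered by Wu, so that assignment is forced.
One valid schedule: Mon-PM→Jules, Tue-AM→Rossi, Tue-PM→Wu, Wed-AM→Delgado, Wed-PM→Wu, Thu-AM→Abara, Thu-PM→Jules+Rossi.
Loads: Abara 1/1, Jules 2/2, Rossi 2/2, Wu 2/2, Delgado 1/2 — all within limits.

Yes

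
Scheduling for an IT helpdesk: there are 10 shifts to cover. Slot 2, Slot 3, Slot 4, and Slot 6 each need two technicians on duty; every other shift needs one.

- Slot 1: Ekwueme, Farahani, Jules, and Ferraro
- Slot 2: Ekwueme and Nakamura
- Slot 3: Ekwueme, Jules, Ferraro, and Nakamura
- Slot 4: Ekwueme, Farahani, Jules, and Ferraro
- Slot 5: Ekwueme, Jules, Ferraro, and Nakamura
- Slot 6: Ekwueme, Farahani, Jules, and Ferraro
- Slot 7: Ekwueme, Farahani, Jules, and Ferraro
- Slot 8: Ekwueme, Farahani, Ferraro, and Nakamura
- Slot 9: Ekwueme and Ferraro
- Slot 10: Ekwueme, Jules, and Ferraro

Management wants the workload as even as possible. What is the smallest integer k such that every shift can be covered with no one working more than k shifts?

With 5 technicians and 14 worker-slots to fill, someone must work at least ⌈14/5⌉ = 3 shifts, so k ≥ 3.
k = 3 works: Slot 1→Farahani, Slot 2→Ekwueme+Nakamura, Slot 3→Ferraro+Nakamura, Slot 4→Jules+Ferraro, Slot 5→Jules, Slot 6→Jules+Ferraro, Slot 7→Farahani, Slot 8→Farahani, Slot 9→Ekwueme, Slot 10→Ekwueme.
Loads: Ekwueme 3, Farahani 3, Jules 3, Ferraro 3, Nakamura 2 — all ≤ 3.

3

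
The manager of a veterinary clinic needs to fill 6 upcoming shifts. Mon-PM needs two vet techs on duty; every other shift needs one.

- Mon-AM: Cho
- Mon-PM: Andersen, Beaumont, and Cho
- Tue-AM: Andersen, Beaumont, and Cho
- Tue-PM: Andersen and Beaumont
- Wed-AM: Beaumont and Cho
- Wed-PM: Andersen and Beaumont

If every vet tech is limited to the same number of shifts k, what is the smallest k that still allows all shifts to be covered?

With 3 vet techs and 7 worker-slots to fill, someone must work at least ⌈7/3⌉ = 3 shifts, so k ≥ 3.
k = 3 works: Mon-AM→Cho, Mon-PM→Andersen+Beaumont, Tue-AM→Beaumont, Tue-PM→Andersen, Wed-AM→Beaumont, Wed-PM→Andersen.
Loads: Andersen 3, Beaumont 3, Cho 1 — all ≤ 3.

3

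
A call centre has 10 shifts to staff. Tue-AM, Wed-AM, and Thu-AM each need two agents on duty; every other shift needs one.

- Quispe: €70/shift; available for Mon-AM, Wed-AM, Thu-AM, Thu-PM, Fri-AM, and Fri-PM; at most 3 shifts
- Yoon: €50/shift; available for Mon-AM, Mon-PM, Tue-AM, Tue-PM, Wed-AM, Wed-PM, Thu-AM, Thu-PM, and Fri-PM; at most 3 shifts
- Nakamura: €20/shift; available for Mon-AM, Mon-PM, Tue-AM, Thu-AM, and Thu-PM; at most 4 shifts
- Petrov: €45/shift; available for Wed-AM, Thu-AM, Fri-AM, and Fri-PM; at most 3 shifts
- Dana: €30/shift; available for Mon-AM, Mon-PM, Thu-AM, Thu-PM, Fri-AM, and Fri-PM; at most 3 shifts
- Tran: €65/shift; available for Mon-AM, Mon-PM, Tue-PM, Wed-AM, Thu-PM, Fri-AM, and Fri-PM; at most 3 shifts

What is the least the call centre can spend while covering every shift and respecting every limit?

Tue-AM can only be covered by Yoon and Nakamura, so that assignment is forced.
Wed-PM can only be covered by Yoon, so that assignment is forced.
Picking the cheapest available agent for each shift independently would cost €435, but that ignores the shift limits.
An optimal schedule: Mon-AM→Nakamura, Mon-PM→Nakamura, Tue-AM→Nakamura+Yoon, Tue-PM→Yoon, Wed-AM→Petrov+Tran, Wed-PM→Yoon, Thu-AM→Dana+Petrov, Thu-PM→Nakamura, Fri-AM→Dana, Fri-PM→Dana.
Total: 20 + 20 + 20 + 50 + 50 + 45 + 65 + 50 + 30 + 45 + 20 + 30 + 30 = €475.

€475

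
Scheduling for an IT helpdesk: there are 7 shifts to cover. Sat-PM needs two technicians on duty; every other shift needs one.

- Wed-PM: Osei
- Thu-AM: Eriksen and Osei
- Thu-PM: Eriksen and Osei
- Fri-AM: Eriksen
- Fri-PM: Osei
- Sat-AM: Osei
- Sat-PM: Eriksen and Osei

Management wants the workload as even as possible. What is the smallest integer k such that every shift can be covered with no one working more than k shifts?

4

With 2 technicians and 8 worker-slots to fill, someone must work at least ⌈8/2⌉ = 4 shifts, so k ≥ 4.
k = 4 works: Wed-PM→Osei, Thu-AM→Eriksen, Thu-PM→Eriksen, Fri-AM→Eriksen, Fri-PM→Osei, Sat-AM→Osei, Sat-PM→Eriksen+Osei.
Loads: Eriksen 4, Osei 4 — all ≤ 4.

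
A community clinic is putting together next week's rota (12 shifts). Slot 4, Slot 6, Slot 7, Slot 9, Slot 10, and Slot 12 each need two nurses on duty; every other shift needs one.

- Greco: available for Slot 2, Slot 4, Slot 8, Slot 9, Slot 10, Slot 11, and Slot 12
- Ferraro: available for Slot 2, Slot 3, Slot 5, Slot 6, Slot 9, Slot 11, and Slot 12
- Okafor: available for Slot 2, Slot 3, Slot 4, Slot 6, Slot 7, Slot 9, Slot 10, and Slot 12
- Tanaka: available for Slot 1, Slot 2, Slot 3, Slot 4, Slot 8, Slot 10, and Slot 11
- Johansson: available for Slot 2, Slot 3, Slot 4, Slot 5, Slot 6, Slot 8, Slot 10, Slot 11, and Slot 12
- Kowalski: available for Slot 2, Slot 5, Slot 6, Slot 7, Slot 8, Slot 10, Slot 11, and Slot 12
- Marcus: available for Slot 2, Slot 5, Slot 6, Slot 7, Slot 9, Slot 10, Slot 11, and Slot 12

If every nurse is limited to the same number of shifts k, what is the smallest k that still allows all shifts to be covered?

With 7 nurses and 18 worker-slots to fill, someone must work at least ⌈18/7⌉ = 3 shifts, so k ≥ 3.
k = 3 works: Slot 1→Tanaka, Slot 2→Okafor, Slot 3→Ferraro, Slot 4→Greco+Okafor, Slot 5→Ferraro, Slot 6→Johansson+Kowalski, Slot 7→Okafor+Kowalski, Slot 8→Greco, Slot 9→Greco+Ferraro, Slot 10→Tanaka+Johansson, Slot 11→Tanaka, Slot 12→Johansson+Kowalski.
Loads: Greco 3, Ferraro 3, Okafor 3, Tanaka 3, Johansson 3, Kowalski 3, Marcus 0 — all ≤ 3.

3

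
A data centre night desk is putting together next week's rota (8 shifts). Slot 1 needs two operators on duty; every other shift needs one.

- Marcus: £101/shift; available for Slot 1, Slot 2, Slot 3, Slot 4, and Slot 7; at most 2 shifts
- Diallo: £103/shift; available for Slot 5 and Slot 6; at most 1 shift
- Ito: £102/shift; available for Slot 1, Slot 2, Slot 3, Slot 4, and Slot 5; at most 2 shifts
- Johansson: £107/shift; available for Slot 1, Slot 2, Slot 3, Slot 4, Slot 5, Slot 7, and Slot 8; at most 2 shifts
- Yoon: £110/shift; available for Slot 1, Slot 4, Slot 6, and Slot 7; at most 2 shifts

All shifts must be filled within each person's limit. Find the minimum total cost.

£943

Slot 8 can only be covered by Johansson, so that assignment is forced.
Picking the cheapest available operator for each shift independently would cost £919, but that ignores the shift limits.
An optimal schedule: Slot 1→Ito+Yoon, Slot 2→Marcus, Slot 3→Marcus, Slot 4→Yoon, Slot 5→Ito, Slot 6→Diallo, Slot 7→Johansson, Slot 8→Johansson.
Total: 102 + 110 + 101 + 101 + 110 + 102 + 103 + 107 + 107 = £943.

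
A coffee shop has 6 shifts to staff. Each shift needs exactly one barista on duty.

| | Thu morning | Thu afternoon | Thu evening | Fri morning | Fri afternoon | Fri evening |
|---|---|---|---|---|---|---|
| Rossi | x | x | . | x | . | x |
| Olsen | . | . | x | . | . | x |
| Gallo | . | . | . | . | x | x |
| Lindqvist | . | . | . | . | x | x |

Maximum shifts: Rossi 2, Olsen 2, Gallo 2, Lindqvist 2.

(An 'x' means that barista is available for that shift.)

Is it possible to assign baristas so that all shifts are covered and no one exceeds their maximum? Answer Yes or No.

Total capacity is 8 and 6 slots are needed, so capacity alone doesn't rule it out.
Shifts {Thu morning, Thu afternoon, Fri morning} need 3 worker-slots in total, but the baristas available for any of those shifts (Rossi) can supply at most 2 among them. So no valid schedule exists.

No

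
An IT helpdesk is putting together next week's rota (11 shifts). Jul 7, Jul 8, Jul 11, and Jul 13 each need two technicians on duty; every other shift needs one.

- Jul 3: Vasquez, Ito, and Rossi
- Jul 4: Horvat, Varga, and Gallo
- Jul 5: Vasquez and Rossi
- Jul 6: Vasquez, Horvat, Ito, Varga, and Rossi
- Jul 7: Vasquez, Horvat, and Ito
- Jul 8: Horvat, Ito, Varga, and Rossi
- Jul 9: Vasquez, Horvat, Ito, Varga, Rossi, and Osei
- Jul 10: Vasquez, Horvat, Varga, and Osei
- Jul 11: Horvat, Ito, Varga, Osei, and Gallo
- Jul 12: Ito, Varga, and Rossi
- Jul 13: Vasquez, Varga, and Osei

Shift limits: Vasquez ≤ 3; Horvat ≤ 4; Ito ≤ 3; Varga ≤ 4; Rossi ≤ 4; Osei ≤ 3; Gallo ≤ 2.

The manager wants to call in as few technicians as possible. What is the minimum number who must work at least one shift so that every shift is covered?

4

15 slots to fill and no one can take more than 4, so at least ⌈15/4⌉ = 4 technicians are needed.
Vasquez, Horvat, Varga, and Rossi alone can cover everything: Jul 3→Vasquez, Jul 4→Horvat, Jul 5→Rossi, Jul 6→Rossi, Jul 7→Vasquez+Horvat, Jul 8→Horvat+Rossi, Jul 9→Rossi, Jul 10→Varga, Jul 11→Horvat+Varga, Jul 12→Varga, Jul 13→Vasquez+Varga.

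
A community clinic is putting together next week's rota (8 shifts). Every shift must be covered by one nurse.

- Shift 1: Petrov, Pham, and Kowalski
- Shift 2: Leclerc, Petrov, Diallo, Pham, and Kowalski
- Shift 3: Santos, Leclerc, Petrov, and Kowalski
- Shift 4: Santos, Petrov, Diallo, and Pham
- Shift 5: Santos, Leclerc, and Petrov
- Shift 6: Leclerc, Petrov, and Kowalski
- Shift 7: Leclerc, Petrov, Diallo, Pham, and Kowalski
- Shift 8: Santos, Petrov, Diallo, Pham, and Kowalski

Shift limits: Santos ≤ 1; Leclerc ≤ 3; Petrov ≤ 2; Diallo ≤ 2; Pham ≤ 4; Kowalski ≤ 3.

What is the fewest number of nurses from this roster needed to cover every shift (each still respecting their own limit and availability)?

3

8 slots to fill and no one can take more than 4, so at least ⌈8/4⌉ = 2 nurses are needed.
Any 2 nurses together have capacity at most 4+3 = 7 < 8 slots, so 2 can never suffice.
Santos, Leclerc, and Pham alone can cover everything: Shift 1→Pham, Shift 2→Leclerc, Shift 3→Santos, Shift 4→Pham, Shift 5→Leclerc, Shift 6→Leclerc, Shift 7→Pham, Shift 8→Pham.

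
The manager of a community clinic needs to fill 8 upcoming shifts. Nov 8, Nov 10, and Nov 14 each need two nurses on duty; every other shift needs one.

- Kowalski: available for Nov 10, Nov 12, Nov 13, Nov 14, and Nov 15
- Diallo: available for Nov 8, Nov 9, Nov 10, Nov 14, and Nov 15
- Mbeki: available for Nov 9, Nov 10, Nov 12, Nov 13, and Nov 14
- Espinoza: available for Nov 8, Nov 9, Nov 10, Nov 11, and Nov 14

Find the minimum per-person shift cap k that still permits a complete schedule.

3

With 4 nurses and 11 worker-slots to fill, someone must work at least ⌈11/4⌉ = 3 shifts, so k ≥ 3.
k = 3 works: Nov 8→Diallo+Espinoza, Nov 9→Diallo, Nov 10→Diallo+Mbeki, Nov 11→Espinoza, Nov 12→Kowalski, Nov 13→Kowalski, Nov 14→Mbeki+Espinoza, Nov 15→Kowalski.
Loads: Kowalski 3, Diallo 3, Mbeki 2, Espinoza 3 — all ≤ 3.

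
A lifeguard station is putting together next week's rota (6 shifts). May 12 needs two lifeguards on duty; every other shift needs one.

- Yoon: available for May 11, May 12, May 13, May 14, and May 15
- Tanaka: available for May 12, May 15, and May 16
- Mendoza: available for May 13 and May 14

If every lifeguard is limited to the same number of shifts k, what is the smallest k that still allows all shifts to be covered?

With 3 lifeguards and 7 worker-slots to fill, someone must work at least ⌈7/3⌉ = 3 shifts, so k ≥ 3.
k = 3 works: May 11→Yoon, May 12→Yoon+Tanaka, May 13→Yoon, May 14→Mendoza, May 15→Tanaka, May 16→Tanaka.
Loads: Yoon 3, Tanaka 3, Mendoza 1 — all ≤ 3.

3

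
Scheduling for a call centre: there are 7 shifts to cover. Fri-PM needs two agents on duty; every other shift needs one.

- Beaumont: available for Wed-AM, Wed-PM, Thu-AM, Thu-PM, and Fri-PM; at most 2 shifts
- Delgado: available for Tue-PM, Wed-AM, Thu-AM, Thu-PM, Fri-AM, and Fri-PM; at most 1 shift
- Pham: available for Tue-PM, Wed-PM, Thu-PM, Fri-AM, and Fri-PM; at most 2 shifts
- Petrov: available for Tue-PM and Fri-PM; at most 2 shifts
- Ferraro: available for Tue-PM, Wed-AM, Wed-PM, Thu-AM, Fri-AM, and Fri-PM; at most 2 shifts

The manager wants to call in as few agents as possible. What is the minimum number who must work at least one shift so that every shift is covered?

4

8 slots to fill and no one can take more than 2, so at least ⌈8/2⌉ = 4 agents are needed.
Beaumont, Pham, Petrov, and Ferraro alone can cover everything: Tue-PM→Petrov, Wed-AM→Beaumont, Wed-PM→Ferraro, Thu-AM→Beaumont, Thu-PM→Pham, Fri-AM→Pham, Fri-PM→Petrov+Ferraro.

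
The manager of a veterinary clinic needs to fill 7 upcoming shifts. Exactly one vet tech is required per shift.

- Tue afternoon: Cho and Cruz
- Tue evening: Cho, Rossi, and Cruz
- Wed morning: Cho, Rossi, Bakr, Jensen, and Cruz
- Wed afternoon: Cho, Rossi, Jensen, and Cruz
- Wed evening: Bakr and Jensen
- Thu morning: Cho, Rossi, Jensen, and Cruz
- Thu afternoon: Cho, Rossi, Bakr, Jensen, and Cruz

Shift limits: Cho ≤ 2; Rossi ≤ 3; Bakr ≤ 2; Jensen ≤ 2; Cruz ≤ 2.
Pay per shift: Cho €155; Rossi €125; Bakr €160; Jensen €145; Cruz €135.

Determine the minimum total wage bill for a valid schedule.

€935

Picking the cheapest available vet tech for each shift independently would cost €905, but that ignores the shift limits.
An optimal schedule: Tue afternoon→Cruz, Tue evening→Rossi, Wed morning→Cruz, Wed afternoon→Rossi, Wed evening→Jensen, Thu morning→Rossi, Thu afternoon→Jensen.
Total: 135 + 125 + 135 + 125 + 145 + 125 + 145 = €935.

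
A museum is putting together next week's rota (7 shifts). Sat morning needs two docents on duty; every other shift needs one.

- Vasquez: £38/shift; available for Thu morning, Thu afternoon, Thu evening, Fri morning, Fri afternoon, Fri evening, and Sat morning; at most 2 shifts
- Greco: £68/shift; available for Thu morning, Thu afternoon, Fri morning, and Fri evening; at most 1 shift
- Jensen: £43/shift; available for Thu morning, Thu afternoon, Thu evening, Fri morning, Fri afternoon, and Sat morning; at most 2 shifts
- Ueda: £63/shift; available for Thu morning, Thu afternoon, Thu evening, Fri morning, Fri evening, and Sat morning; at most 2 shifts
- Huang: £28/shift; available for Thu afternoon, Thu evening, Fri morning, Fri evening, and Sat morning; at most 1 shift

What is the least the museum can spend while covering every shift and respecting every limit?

Picking the cheapest available docent for each shift independently would cost £254, but that ignores the shift limits.
An optimal schedule: Thu morning→Vasquez, Thu afternoon→Jensen, Thu evening→Jensen, Fri morning→Ueda, Fri afternoon→Vasquez, Fri evening→Greco, Sat morning→Ueda+Huang.
Total: 38 + 43 + 43 + 63 + 38 + 68 + 63 + 28 = £384.

£384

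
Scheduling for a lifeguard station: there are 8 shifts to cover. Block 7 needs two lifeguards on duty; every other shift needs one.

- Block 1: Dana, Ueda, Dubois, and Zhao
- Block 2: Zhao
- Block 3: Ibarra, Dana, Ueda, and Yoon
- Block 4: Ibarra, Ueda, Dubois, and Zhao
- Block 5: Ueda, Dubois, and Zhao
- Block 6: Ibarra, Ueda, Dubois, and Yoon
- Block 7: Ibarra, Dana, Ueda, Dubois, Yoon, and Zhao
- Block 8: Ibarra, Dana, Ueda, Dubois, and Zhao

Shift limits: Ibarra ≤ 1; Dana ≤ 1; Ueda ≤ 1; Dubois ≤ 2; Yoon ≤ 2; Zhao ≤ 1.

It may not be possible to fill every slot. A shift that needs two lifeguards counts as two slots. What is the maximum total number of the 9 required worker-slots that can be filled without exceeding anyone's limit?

8

Total capacity across all lifeguards is 1+1+1+2+2+1 = 8, and 9 slots are needed, so at most 8 can be filled.
An assignment achieving 8: Block 1→Dana, Block 2→Zhao, Block 3→Ibarra, Block 4→Dubois, Block 5→Ueda, Block 6→Yoon, Block 7→Yoon, Block 8→Dubois.
Loads: Ibarra 1/1, Dana 1/1, Ueda 1/1, Dubois 2/2, Yoon 2/2, Zhao 1/1.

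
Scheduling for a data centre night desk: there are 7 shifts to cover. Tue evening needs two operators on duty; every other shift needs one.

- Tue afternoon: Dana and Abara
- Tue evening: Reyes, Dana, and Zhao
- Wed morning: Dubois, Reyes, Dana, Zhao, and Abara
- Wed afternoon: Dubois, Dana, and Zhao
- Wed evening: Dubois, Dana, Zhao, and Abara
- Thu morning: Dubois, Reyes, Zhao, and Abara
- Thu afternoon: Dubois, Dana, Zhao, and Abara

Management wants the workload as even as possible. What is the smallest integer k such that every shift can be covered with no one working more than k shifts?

With 5 operators and 8 worker-slots to fill, someone must work at least ⌈8/5⌉ = 2 shifts, so k ≥ 2.
k = 2 works: Tue afternoon→Dana, Tue evening→Reyes+Dana, Wed morning→Zhao, Wed afternoon→Dubois, Wed evening→Dubois, Thu morning→Reyes, Thu afternoon→Zhao.
Loads: Dubois 2, Reyes 2, Dana 2, Zhao 2, Abara 0 — all ≤ 2.

2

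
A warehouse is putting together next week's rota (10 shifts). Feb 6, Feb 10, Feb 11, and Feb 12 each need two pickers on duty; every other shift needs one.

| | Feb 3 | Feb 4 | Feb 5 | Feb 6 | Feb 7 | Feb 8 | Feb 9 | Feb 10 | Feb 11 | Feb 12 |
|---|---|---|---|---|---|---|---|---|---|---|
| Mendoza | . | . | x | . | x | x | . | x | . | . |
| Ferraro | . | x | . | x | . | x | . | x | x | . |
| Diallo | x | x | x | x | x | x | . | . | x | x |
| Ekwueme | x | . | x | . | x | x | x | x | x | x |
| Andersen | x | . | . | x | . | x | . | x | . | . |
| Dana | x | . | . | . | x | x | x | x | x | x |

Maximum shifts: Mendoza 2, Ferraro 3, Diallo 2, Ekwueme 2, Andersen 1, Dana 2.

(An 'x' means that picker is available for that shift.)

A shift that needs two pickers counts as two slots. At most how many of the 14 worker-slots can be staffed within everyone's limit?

Total capacity across all pickers is 2+3+2+2+1+2 = 12, and 14 slots are needed, so at most 12 can be filled.
An assignment achieving 12: Feb 3→Andersen, Feb 4→Ferraro, Feb 5→Mendoza, Feb 6→Ferraro+Diallo, Feb 7→Mendoza, Feb 9→Ekwueme, Feb 10→Dana, Feb 11→Ferraro+Dana, Feb 12→Diallo+Ekwueme.
Loads: Mendoza 2/2, Ferraro 3/3, Diallo 2/2, Ekwueme 2/2, Andersen 1/1, Dana 2/2.

12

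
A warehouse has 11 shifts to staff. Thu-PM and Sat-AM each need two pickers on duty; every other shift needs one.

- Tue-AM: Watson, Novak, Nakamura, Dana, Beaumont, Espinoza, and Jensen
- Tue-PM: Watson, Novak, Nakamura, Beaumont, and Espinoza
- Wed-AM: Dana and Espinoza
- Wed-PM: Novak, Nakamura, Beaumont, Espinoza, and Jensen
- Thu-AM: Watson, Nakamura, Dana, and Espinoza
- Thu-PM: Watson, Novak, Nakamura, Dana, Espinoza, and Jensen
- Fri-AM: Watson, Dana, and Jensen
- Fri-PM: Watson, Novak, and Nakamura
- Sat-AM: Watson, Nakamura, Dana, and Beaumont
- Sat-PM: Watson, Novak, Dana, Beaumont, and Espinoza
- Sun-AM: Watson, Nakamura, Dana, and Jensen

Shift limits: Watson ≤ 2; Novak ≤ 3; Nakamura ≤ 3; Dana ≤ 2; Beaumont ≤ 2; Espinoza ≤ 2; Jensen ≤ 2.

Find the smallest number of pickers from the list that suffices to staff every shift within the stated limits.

6

13 slots to fill and no one can take more than 3, so at least ⌈13/3⌉ = 5 pickers are needed.
Any 5 pickers together have capacity at most 3+3+2+2+2 = 12 < 13 slots, so 5 can never suffice.
Watson, Novak, Nakamura, Dana, Beaumont, and Espinoza alone can cover everything: Tue-AM→Beaumont, Tue-PM→Novak, Wed-AM→Dana, Wed-PM→Novak, Thu-AM→Nakamura, Thu-PM→Dana+Espinoza, Fri-AM→Watson, Fri-PM→Watson, Sat-AM→Nakamura+Beaumont, Sat-PM→Novak, Sun-AM→Nakamura.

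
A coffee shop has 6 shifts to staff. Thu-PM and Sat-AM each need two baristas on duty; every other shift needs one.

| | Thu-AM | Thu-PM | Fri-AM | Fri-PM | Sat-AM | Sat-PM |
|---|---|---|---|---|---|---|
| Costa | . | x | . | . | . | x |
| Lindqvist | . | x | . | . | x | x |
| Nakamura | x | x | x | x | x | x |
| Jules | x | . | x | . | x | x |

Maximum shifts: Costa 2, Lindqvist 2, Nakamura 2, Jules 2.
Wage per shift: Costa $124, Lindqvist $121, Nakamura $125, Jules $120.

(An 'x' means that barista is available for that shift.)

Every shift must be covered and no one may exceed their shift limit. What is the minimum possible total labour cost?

Fri-PM can only be covered by Nakamura, so that assignment is forced.
Picking the cheapest available barista for each shift independently would cost $971, but that ignores the shift limits.
An optimal schedule: Thu-AM→Nakamura, Thu-PM→Costa+Lindqvist, Fri-AM→Jules, Fri-PM→Nakamura, Sat-AM→Lindqvist+Jules, Sat-PM→Costa.
Total: 125 + 124 + 121 + 120 + 125 + 121 + 120 + 124 = $980.

$980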